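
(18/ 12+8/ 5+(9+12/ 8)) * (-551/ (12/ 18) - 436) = -17170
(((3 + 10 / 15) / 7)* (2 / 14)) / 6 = 11 / 882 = 0.01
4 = 4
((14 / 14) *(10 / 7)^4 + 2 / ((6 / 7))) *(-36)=-561684 / 2401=-233.94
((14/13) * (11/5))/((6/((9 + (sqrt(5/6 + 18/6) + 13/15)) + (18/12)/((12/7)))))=77 * sqrt(138)/1170 + 99253/23400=5.01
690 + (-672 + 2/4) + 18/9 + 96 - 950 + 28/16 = -3327/4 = -831.75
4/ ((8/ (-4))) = -2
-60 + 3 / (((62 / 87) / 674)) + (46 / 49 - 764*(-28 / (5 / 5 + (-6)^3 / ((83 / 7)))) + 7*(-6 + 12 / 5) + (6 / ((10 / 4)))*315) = 24599541789 / 10853255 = 2266.56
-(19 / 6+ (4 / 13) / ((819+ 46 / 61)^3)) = -30884263431728419 / 9752925292509750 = -3.17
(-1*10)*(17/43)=-170/43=-3.95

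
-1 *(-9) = 9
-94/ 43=-2.19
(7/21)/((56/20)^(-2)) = 196/75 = 2.61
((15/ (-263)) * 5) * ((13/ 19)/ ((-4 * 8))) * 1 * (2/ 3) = 325/ 79952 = 0.00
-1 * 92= -92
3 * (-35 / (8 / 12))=-315 / 2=-157.50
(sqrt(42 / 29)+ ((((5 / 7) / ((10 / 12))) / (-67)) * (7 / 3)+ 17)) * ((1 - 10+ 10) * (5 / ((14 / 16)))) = 40 * sqrt(1218) / 203+ 45480 / 469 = 103.85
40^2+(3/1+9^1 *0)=1603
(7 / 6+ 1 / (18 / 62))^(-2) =324 / 6889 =0.05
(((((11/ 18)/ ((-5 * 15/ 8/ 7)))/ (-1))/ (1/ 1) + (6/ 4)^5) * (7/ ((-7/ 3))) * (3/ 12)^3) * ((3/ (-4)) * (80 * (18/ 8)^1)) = 521643/ 10240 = 50.94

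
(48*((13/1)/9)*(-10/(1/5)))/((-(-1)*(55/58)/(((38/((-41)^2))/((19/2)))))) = -482560/55473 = -8.70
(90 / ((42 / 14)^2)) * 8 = 80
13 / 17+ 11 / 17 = 24 / 17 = 1.41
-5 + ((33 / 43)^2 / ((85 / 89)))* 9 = 86464 / 157165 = 0.55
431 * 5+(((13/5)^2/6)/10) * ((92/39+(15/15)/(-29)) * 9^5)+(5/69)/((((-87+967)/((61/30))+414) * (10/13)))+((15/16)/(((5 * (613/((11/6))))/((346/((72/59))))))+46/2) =8942637588719249851/506875743216000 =17642.66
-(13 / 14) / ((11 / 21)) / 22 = -39 / 484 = -0.08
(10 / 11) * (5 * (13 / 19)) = 650 / 209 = 3.11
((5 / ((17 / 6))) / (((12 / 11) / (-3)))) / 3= -55 / 34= -1.62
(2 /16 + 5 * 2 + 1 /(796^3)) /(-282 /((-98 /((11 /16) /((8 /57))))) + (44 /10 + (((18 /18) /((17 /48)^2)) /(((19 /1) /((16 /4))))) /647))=8889678189490634690 /16241198780624839177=0.55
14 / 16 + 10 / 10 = 15 / 8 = 1.88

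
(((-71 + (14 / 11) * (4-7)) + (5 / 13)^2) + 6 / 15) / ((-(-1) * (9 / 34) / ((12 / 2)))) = -15647752 / 9295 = -1683.46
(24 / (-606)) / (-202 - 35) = 4 / 23937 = 0.00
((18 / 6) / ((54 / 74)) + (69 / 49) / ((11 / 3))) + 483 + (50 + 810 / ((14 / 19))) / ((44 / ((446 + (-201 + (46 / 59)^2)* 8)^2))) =2055844630678291394 / 58781318211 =34974456.06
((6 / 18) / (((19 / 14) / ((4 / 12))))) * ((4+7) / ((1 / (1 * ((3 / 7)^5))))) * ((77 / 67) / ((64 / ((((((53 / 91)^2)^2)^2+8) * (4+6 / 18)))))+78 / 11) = 507698686470163019049 / 5054291529977905176416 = 0.10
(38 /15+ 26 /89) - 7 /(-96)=41273 /14240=2.90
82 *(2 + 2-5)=-82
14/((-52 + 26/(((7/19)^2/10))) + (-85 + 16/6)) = 2058/261833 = 0.01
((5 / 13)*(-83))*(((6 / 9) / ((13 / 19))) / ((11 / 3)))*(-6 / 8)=23655 / 3718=6.36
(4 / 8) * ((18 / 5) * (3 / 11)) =27 / 55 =0.49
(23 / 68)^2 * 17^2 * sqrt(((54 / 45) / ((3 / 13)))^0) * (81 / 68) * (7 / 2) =299943 / 2176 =137.84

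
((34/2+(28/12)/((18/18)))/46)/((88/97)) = 2813/6072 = 0.46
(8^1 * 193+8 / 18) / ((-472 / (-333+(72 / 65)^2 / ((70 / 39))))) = 58381529 / 53690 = 1087.38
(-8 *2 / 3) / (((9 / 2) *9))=-32 / 243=-0.13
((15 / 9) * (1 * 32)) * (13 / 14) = 1040 / 21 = 49.52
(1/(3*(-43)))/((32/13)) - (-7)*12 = 346739/4128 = 84.00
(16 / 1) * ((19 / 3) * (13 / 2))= 1976 / 3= 658.67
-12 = -12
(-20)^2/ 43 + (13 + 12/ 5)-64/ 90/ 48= 143311/ 5805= 24.69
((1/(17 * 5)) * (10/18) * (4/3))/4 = 1/459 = 0.00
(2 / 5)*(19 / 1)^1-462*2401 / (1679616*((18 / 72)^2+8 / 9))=9196079 / 1331640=6.91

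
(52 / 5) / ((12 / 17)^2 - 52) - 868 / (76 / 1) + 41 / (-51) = -224035363 / 18028245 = -12.43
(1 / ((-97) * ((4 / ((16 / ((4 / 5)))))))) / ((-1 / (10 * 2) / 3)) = 300 / 97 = 3.09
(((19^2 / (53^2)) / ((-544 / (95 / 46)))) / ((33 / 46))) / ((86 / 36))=-0.00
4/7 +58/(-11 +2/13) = -4714/987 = -4.78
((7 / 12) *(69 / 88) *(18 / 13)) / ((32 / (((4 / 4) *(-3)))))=-4347 / 73216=-0.06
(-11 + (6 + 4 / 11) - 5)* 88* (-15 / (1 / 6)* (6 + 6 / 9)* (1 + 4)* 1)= 2544000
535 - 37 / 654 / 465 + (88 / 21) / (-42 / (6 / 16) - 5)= 44413802429 / 83022030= 534.96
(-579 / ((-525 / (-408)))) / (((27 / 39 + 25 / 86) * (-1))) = 88035792 / 192325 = 457.74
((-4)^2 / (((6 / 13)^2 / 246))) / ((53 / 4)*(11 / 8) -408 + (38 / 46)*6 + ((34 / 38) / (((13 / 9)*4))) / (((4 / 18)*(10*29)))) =-1461178650880 / 30431564769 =-48.02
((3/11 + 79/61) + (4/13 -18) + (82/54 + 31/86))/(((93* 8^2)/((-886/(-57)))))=-127823281577/3435863251392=-0.04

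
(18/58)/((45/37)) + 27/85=1412/2465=0.57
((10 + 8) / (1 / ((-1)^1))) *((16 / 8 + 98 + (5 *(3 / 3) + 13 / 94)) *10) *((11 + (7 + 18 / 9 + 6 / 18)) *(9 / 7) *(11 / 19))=-1790503110 / 6251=-286434.67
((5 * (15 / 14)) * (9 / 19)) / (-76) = -675 / 20216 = -0.03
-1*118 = -118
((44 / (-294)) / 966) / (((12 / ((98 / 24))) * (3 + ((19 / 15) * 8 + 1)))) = -55 / 14745024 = -0.00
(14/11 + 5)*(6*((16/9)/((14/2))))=9.56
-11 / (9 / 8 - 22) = 88 / 167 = 0.53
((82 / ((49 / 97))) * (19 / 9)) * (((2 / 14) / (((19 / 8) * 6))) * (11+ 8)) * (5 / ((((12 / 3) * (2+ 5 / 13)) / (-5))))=-49115950 / 287091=-171.08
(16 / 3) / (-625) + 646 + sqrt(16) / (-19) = 23005946 / 35625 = 645.78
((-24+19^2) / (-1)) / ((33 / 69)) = -7751 / 11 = -704.64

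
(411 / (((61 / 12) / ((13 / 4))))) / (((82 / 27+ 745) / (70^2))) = 2120636700 / 1232017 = 1721.27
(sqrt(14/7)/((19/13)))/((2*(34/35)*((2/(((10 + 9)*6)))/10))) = 283.88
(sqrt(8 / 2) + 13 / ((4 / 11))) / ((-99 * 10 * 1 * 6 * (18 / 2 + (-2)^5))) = 151 / 546480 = 0.00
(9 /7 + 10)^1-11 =2 /7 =0.29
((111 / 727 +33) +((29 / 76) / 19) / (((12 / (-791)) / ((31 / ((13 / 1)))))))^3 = 118539850546929731550180219125 / 4392164600501067480010752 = 26988.94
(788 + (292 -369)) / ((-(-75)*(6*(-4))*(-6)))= 79 / 1200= 0.07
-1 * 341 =-341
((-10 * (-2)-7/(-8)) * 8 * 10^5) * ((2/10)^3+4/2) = 33533600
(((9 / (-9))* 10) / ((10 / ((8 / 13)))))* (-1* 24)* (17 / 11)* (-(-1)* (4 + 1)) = 16320 / 143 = 114.13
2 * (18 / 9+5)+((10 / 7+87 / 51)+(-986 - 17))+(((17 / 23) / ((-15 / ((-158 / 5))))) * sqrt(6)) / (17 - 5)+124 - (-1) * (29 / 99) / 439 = -4457443631 / 5171859+1343 * sqrt(6) / 10350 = -861.55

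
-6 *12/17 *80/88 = -720/187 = -3.85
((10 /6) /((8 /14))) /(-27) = -35 /324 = -0.11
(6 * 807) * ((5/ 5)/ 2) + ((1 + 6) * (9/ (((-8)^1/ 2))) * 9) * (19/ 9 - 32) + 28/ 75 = 1997437/ 300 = 6658.12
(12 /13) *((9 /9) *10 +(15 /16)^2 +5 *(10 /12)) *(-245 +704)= 6374.69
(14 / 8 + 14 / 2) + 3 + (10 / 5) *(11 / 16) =105 / 8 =13.12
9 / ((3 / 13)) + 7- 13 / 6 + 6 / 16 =44.21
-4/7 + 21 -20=3/7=0.43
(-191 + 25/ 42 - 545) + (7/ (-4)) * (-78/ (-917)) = -2023508/ 2751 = -735.55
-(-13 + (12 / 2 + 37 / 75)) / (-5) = -488 / 375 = -1.30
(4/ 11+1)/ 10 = 3/ 22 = 0.14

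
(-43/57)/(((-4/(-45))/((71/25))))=-9159/380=-24.10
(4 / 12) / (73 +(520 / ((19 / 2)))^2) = 0.00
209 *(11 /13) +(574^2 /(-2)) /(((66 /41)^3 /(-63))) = 516639519887 /207636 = 2488198.19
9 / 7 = 1.29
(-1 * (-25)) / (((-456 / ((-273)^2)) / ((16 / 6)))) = -207025 / 19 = -10896.05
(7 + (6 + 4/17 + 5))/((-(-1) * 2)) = 155/17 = 9.12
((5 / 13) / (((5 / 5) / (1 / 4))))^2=25 / 2704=0.01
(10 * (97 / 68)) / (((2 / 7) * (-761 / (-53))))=179935 / 51748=3.48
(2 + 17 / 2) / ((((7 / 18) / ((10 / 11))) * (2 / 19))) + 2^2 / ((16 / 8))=2587 / 11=235.18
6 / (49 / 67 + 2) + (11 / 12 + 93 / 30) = 22741 / 3660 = 6.21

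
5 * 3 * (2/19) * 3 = 90/19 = 4.74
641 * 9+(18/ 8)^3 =369945/ 64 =5780.39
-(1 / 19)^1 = -1 / 19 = -0.05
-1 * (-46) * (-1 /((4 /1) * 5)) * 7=-161 /10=-16.10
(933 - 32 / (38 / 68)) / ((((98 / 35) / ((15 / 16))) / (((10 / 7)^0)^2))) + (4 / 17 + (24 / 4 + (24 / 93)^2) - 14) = 2836014163 / 9932896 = 285.52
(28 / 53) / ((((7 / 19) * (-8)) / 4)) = -38 / 53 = -0.72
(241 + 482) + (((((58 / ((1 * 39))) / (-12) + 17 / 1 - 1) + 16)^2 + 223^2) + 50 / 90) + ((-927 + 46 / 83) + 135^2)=312529565159 / 4544748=68767.19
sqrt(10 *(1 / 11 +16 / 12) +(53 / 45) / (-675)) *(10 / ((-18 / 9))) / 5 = -sqrt(785097555) / 7425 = -3.77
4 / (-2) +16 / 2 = 6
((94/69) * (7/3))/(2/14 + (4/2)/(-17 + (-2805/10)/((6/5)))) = 4619818/196029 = 23.57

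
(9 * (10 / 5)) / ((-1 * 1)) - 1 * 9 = -27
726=726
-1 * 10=-10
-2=-2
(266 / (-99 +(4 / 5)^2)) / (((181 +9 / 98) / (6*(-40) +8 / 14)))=156035600 / 43639873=3.58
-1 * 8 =-8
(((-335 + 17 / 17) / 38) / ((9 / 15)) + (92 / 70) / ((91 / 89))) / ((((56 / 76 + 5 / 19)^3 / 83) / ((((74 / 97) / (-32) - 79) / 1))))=259965714901 / 2965872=87652.37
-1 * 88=-88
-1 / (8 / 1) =-1 / 8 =-0.12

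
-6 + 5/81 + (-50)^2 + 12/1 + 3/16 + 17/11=35751121/14256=2507.79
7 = 7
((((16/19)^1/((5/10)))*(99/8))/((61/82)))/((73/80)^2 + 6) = 207820800/50681911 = 4.10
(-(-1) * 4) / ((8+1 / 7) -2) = 28 / 43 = 0.65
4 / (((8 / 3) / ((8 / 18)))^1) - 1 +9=26 / 3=8.67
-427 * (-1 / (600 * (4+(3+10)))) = 427 / 10200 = 0.04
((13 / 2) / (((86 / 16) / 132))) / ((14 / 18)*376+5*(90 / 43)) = 30888 / 58613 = 0.53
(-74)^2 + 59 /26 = 142435 /26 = 5478.27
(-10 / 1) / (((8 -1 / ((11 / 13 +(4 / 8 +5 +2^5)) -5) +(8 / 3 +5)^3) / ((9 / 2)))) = -351135 / 3578453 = -0.10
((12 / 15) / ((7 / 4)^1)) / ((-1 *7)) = -16 / 245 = -0.07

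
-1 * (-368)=368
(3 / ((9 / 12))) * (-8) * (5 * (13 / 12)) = -520 / 3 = -173.33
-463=-463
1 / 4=0.25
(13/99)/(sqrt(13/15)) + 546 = sqrt(195)/99 + 546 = 546.14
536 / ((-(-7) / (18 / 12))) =804 / 7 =114.86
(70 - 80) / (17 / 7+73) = -35 / 264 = -0.13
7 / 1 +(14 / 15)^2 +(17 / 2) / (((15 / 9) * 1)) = 5837 / 450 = 12.97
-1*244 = -244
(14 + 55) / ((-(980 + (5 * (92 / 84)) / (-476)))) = -689724 / 9795965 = -0.07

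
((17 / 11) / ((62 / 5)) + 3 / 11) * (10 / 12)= 1355 / 4092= 0.33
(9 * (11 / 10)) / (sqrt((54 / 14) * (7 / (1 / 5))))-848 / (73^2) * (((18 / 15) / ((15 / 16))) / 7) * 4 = -108544 / 932575 +11 * sqrt(15) / 50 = 0.74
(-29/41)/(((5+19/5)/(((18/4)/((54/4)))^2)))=-145/16236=-0.01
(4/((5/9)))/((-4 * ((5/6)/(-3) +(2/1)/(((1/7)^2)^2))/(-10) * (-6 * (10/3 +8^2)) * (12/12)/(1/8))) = -81/69836248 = -0.00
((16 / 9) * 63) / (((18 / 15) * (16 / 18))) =105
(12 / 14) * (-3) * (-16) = 288 / 7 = 41.14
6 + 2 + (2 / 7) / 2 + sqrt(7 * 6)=sqrt(42) + 57 / 7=14.62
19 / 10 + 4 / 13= 287 / 130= 2.21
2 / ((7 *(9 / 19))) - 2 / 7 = 0.32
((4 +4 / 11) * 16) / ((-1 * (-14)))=384 / 77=4.99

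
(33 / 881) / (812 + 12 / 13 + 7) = 13 / 284563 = 0.00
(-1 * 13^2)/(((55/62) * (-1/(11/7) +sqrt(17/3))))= -57629 * sqrt(51)/4775- 110019/4775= -109.23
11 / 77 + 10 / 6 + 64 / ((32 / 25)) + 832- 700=183.81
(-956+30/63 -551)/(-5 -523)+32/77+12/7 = 4.98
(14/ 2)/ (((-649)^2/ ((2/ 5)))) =14/ 2106005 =0.00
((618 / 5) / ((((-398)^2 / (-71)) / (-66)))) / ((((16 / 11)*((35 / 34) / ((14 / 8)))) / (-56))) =-947698983 / 3960100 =-239.31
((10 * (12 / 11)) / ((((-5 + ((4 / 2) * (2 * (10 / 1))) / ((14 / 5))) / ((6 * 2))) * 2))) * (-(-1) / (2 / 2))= 1008 / 143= 7.05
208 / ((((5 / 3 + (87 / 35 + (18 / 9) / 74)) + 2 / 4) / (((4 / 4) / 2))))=808080 / 36359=22.23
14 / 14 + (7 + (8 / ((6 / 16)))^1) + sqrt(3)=sqrt(3) + 88 / 3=31.07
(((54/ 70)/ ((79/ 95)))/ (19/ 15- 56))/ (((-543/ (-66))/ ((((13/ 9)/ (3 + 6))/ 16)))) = -13585/ 657410824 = -0.00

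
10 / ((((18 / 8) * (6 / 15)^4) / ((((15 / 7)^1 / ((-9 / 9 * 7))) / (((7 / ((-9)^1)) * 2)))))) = 46875 / 1372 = 34.17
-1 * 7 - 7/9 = -70/9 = -7.78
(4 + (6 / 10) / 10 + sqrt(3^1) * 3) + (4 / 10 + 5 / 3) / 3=2137 / 450 + 3 * sqrt(3)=9.95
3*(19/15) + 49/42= 4.97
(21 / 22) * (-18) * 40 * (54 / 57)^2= -2449440 / 3971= -616.83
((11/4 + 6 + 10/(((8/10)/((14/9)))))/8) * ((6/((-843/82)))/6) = -41615/121392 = -0.34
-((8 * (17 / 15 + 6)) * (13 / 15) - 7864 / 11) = 1646992 / 2475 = 665.45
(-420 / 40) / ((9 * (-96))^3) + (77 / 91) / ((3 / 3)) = 4729798747 / 5589762048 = 0.85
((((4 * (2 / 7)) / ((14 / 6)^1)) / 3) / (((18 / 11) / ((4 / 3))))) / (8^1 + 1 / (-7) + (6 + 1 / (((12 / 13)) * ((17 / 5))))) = 11968 / 1275309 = 0.01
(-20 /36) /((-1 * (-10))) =-1 /18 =-0.06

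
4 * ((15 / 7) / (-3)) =-20 / 7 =-2.86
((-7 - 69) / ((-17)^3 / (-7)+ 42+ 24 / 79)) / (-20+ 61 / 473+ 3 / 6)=190232 / 36081925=0.01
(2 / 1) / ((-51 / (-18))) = 12 / 17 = 0.71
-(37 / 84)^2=-1369 / 7056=-0.19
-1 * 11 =-11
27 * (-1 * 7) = -189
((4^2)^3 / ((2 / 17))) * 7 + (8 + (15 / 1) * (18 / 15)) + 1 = 243739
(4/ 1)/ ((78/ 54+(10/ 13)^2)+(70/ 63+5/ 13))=1521/ 1343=1.13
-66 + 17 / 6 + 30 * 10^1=1421 / 6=236.83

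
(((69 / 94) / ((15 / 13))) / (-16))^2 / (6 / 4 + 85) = 89401 / 4891609600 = 0.00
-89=-89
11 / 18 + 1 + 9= 191 / 18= 10.61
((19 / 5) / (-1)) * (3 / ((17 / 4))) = -228 / 85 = -2.68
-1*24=-24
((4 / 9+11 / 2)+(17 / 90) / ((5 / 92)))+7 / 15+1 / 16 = 11939 / 1200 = 9.95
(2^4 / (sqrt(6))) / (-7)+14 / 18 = 7 / 9 -8 * sqrt(6) / 21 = -0.16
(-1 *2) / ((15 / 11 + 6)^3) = -2662 / 531441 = -0.01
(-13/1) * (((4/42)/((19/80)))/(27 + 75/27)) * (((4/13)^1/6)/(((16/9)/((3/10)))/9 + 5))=-3888/2450525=-0.00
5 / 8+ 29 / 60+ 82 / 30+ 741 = 89381 / 120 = 744.84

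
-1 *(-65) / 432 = 65 / 432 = 0.15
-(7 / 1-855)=848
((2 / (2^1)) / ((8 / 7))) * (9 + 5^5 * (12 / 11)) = 2990.83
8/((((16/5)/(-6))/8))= -120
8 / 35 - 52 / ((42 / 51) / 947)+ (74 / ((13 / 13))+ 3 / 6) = -4180509 / 70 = -59721.56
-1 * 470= -470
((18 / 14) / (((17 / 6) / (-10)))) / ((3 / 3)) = -540 / 119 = -4.54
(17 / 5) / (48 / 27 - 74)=-153 / 3250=-0.05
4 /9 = 0.44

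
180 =180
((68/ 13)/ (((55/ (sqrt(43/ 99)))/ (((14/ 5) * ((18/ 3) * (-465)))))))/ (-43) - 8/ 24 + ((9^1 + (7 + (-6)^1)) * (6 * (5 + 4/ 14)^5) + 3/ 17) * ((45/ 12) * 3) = 177072 * sqrt(473)/ 338195 + 9548668542859/ 3428628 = 2784993.76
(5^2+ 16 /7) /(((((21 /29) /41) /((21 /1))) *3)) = 227099 /21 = 10814.24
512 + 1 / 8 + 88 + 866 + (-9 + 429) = 15089 / 8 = 1886.12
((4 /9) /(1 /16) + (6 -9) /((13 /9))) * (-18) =-1178 /13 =-90.62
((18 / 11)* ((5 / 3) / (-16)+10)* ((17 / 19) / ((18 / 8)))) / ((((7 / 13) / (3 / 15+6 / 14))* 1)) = 1105 / 147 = 7.52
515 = 515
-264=-264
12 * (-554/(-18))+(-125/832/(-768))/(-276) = 65134657411/176357376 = 369.33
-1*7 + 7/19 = -126/19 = -6.63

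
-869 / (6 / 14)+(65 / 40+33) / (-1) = -49495 / 24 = -2062.29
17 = 17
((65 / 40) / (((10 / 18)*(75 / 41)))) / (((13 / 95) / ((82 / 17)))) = 95817 / 1700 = 56.36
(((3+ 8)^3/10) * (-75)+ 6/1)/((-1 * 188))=53.07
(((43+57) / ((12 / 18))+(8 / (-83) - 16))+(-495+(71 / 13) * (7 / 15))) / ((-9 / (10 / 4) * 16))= 2901547 / 466128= 6.22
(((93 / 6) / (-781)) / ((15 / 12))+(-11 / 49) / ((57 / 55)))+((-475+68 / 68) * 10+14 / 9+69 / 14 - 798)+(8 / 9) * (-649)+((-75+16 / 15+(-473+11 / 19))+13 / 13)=-29029143083 / 4362666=-6653.99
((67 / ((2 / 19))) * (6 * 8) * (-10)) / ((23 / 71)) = -21691920 / 23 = -943126.96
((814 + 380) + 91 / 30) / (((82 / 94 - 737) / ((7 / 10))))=-11814719 / 10379400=-1.14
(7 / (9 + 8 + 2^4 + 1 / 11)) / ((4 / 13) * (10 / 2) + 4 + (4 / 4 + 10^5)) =11 / 5200340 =0.00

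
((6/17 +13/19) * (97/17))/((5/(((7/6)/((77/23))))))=149477/362406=0.41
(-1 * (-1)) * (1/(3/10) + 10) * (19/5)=152/3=50.67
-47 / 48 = -0.98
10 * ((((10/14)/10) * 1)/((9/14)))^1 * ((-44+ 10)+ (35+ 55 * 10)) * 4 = 22040/9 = 2448.89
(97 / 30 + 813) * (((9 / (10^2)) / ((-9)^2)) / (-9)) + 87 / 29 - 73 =-17034487 / 243000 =-70.10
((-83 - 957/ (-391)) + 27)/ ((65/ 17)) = -20939/ 1495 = -14.01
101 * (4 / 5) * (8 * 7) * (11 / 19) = 248864 / 95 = 2619.62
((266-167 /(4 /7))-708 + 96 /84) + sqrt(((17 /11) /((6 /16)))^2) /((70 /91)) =-3362203 /4620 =-727.75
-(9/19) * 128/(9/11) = -1408/19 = -74.11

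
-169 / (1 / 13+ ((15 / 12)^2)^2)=-562432 / 8381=-67.11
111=111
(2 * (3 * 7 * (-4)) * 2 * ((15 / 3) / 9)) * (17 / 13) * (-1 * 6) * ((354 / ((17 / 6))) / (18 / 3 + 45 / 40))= 6343680 / 247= 25682.91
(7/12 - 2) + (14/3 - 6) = -11/4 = -2.75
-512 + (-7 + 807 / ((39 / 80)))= 14773 / 13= 1136.38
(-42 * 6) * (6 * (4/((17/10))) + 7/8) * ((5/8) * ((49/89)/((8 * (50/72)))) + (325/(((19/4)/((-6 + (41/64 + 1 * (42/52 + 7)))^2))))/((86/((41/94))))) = -14727120142030317/1819756257280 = -8092.91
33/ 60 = 11/ 20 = 0.55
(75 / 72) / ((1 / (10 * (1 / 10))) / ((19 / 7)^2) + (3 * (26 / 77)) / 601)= 417649925 / 55097544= 7.58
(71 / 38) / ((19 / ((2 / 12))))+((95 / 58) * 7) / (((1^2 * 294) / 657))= 5636557 / 219849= 25.64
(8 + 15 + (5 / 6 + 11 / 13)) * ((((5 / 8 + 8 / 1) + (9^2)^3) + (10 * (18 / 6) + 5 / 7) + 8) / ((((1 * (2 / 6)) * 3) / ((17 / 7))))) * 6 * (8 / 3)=139143647225 / 273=509683689.47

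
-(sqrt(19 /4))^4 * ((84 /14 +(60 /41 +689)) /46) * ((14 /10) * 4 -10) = 22678381 /15088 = 1503.07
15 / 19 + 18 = 357 / 19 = 18.79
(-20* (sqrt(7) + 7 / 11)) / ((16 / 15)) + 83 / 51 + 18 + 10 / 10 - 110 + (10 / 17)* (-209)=-503207 / 2244 - 75* sqrt(7) / 4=-273.85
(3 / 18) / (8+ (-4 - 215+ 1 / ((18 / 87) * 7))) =-7 / 8833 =-0.00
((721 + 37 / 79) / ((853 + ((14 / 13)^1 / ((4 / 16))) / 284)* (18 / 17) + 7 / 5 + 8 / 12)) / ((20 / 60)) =40244590620 / 16832240149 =2.39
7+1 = 8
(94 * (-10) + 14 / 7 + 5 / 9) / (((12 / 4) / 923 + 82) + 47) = -7787351 / 1071630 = -7.27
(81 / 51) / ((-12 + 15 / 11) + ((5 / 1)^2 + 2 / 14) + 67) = 693 / 35564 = 0.02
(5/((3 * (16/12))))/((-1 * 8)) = -5/32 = -0.16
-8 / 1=-8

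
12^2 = 144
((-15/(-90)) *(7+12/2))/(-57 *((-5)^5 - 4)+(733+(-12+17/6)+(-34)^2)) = 13/1081397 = 0.00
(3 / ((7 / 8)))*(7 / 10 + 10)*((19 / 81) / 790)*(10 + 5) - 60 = -1489034 / 24885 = -59.84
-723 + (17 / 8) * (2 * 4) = -706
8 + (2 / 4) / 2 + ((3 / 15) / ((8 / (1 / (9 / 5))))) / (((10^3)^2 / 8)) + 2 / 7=537750007 / 63000000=8.54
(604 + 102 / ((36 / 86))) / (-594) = -2543 / 1782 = -1.43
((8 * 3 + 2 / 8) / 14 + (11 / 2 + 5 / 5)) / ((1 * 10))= 0.82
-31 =-31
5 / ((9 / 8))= 40 / 9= 4.44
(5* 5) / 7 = 25 / 7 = 3.57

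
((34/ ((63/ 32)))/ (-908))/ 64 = -17/ 57204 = -0.00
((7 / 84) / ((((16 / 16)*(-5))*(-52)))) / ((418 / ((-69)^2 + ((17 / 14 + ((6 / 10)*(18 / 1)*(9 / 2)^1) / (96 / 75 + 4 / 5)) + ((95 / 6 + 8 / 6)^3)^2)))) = 108679077100603 / 5537066895360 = 19.63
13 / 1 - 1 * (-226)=239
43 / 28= 1.54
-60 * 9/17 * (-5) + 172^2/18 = 275764/153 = 1802.38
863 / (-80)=-863 / 80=-10.79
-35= -35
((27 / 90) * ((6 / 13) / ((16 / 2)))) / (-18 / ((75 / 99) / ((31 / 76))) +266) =855 / 12661636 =0.00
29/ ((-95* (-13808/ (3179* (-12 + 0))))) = -276573/ 327940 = -0.84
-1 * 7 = -7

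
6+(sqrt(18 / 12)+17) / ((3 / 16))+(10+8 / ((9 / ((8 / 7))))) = 8 * sqrt(6) / 3+6784 / 63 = 114.21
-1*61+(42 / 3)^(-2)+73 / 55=-59.67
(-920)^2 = 846400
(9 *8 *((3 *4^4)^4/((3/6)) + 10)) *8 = 400771988330112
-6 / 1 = -6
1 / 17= 0.06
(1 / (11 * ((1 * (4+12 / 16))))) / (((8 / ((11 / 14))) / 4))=0.01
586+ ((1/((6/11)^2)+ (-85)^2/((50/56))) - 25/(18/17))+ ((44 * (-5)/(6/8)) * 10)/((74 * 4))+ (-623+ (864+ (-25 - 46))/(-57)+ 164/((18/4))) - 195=198727837/25308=7852.37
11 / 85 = 0.13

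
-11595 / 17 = -682.06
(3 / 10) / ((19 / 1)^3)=3 / 68590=0.00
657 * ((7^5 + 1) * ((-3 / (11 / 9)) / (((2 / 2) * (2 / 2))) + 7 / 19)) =-437698656 / 19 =-23036771.37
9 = 9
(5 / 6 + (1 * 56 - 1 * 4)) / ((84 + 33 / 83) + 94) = 0.30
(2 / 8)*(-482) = -241 / 2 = -120.50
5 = 5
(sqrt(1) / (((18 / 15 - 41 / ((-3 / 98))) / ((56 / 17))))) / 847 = 0.00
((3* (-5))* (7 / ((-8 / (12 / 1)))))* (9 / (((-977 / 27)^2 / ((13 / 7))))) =3838185 / 1909058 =2.01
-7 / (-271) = 7 / 271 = 0.03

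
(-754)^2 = 568516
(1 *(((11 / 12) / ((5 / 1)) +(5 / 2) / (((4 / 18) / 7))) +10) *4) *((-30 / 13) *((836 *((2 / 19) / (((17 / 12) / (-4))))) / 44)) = 1024512 / 221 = 4635.80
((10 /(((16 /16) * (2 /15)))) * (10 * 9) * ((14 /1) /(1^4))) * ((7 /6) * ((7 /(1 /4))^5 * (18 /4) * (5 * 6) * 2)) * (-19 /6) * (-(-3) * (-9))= 43802473317120000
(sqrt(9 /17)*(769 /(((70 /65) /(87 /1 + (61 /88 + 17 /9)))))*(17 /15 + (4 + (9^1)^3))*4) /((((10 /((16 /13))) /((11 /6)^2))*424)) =1652233848023*sqrt(17) /51086700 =133348.50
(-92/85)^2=8464/7225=1.17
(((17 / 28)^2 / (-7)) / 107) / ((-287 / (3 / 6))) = 289 / 337061984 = 0.00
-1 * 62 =-62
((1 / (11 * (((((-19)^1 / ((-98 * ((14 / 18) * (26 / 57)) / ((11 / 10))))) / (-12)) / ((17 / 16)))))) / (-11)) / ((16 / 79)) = 29942185 / 34595352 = 0.87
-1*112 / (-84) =4 / 3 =1.33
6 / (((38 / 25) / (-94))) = -7050 / 19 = -371.05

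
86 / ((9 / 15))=143.33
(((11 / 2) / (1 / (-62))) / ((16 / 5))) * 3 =-5115 / 16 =-319.69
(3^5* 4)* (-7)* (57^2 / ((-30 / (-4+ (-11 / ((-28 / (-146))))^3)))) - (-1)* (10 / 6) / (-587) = -239966119270020127 / 1725780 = -139047919937.66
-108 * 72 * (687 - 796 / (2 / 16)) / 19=2325024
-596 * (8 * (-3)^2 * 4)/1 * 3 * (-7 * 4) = 14418432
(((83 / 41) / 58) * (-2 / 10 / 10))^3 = -571787 / 1680914269000000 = -0.00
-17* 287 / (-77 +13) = 4879 / 64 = 76.23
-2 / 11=-0.18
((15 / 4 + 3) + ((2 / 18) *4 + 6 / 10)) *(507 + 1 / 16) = 11382539 / 2880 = 3952.27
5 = 5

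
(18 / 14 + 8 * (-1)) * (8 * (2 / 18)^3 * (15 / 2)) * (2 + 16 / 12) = -9400 / 5103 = -1.84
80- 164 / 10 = 318 / 5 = 63.60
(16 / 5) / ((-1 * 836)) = -4 / 1045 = -0.00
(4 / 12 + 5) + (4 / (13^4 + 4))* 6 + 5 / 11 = 5.79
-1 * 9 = -9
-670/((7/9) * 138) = -1005/161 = -6.24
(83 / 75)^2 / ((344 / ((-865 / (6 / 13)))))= -6.67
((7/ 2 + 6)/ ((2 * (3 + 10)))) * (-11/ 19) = -11/ 52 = -0.21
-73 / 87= -0.84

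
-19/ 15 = -1.27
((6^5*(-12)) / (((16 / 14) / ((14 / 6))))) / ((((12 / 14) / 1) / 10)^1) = -2222640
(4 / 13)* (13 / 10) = 0.40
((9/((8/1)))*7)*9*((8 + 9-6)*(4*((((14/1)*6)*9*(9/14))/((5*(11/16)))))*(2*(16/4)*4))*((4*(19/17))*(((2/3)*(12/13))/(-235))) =-42890674176/259675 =-165170.59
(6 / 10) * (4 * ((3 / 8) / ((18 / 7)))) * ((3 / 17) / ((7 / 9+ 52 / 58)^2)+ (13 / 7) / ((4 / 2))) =45065231 / 129858920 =0.35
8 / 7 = 1.14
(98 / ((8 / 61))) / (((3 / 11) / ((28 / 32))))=230153 / 96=2397.43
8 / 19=0.42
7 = 7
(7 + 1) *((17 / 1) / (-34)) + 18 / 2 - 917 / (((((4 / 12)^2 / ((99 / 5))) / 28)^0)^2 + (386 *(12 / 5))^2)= 107254320 / 21455449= 5.00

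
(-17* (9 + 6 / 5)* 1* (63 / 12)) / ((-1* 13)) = 18207 / 260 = 70.03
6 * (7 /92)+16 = 16.46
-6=-6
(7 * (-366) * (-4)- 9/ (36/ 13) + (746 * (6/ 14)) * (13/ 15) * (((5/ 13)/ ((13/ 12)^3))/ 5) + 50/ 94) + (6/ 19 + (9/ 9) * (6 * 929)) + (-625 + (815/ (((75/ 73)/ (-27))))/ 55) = 223911962422947/ 15106791700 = 14821.94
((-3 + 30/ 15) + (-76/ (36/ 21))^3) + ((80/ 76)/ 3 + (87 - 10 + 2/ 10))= -223304162/ 2565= -87058.15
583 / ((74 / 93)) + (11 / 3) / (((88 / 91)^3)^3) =2355716318656523297095 / 3193554580273102848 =737.65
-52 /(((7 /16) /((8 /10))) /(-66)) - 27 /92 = 6275.36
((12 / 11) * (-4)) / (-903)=16 / 3311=0.00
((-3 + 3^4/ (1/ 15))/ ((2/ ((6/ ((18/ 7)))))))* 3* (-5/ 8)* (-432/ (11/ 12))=13744080/ 11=1249461.82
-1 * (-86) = 86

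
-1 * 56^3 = -175616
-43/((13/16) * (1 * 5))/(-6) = 344/195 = 1.76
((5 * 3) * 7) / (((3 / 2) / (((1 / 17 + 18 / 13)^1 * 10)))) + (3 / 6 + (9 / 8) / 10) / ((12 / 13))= 214508777 / 212160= 1011.07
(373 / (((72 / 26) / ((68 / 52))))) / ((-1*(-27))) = 6341 / 972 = 6.52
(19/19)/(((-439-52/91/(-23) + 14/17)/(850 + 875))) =-4721325/1199221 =-3.94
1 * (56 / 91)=8 / 13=0.62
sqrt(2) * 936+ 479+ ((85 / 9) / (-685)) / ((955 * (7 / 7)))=564029668 / 1177515+ 936 * sqrt(2)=1802.70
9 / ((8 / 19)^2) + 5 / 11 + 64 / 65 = 2388891 / 45760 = 52.20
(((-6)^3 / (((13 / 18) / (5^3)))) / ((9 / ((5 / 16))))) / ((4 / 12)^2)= -151875 / 13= -11682.69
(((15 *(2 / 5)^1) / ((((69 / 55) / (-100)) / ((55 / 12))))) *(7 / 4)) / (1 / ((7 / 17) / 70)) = -105875 / 4692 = -22.57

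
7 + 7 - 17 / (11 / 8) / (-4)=188 / 11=17.09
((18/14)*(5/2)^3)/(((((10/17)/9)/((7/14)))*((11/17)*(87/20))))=975375/17864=54.60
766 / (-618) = -383 / 309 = -1.24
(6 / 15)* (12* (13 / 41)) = 312 / 205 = 1.52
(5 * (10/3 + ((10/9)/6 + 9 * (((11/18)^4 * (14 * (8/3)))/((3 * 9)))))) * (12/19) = 6205040/373977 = 16.59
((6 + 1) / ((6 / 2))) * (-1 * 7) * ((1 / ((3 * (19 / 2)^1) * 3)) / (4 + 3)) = -0.03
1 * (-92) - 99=-191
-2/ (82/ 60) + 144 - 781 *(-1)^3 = 923.54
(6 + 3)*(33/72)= 33/8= 4.12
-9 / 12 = -3 / 4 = -0.75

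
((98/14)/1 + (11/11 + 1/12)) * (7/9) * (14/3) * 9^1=4753/18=264.06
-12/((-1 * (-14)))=-6/7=-0.86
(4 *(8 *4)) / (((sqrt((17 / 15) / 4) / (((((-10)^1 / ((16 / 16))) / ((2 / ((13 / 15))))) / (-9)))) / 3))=3328 *sqrt(255) / 153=347.35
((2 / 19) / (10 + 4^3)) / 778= 0.00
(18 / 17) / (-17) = -18 / 289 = -0.06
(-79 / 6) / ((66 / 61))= -4819 / 396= -12.17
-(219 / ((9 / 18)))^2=-191844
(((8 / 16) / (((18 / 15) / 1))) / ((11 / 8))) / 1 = 10 / 33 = 0.30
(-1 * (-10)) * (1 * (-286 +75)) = -2110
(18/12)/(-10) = -3/20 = -0.15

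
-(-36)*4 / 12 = 12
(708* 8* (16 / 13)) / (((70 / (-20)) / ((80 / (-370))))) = 1449984 / 3367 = 430.65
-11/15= -0.73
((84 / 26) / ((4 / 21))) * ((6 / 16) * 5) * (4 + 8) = 19845 / 52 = 381.63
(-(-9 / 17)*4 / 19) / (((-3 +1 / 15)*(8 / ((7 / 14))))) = -135 / 56848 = -0.00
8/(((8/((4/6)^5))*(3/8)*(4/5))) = 320/729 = 0.44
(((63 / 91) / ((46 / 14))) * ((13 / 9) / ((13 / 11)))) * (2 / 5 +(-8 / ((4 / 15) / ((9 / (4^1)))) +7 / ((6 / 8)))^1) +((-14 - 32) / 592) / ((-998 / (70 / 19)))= -14.88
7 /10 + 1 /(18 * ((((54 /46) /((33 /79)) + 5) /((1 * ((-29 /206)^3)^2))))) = 9513292419030838793 /13590416666541911040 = 0.70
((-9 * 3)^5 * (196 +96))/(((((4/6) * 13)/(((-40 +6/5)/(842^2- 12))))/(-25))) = -1524069157005/2304094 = -661461.36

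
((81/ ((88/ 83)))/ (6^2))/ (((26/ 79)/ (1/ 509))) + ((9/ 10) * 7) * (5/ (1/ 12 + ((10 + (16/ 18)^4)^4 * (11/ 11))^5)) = 1731453862400039559773571577031891266588329897996984247295693812825138247404017159686198357204344485591/ 136677499298133418471301491041572893707249447032485893010286777084307643869637667304763007154991075851328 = 0.01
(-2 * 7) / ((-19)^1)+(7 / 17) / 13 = 0.77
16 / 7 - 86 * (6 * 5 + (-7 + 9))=-19248 / 7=-2749.71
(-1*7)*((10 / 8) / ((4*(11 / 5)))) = -175 / 176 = -0.99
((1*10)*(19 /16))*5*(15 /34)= 7125 /272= 26.19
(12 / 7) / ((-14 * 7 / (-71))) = 426 / 343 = 1.24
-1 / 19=-0.05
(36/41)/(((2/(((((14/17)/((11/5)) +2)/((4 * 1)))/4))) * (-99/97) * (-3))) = 3589/168674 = 0.02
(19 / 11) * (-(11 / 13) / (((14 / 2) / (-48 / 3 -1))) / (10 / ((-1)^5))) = -323 / 910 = -0.35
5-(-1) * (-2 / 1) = 3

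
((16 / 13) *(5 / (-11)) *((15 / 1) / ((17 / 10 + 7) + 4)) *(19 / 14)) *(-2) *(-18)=-4104000 / 127127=-32.28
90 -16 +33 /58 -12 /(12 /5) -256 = -10813 /58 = -186.43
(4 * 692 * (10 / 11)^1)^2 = 766182400 / 121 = 6332085.95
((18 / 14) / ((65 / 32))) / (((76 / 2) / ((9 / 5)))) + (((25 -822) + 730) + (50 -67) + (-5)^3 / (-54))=-190595491 / 2334150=-81.66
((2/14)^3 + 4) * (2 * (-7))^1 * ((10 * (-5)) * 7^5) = 47093900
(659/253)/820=0.00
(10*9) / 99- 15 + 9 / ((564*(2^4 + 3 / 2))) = -509917 / 36190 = -14.09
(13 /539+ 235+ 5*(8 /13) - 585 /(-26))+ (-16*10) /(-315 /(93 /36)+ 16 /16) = 13761093627 /52538486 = 261.92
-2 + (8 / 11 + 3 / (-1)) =-47 / 11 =-4.27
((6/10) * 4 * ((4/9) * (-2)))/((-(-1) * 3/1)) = -32/45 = -0.71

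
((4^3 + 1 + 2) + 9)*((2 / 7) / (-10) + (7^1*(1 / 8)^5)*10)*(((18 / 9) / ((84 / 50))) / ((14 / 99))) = -47523465 / 2809856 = -16.91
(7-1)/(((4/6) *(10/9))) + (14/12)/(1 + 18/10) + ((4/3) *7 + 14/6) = 1211/60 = 20.18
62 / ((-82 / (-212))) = 6572 / 41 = 160.29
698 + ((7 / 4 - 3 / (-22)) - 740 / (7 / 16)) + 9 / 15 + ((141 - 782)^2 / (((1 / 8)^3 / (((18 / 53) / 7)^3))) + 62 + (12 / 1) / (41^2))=436183532645319297 / 18884788404020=23097.08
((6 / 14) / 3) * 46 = 46 / 7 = 6.57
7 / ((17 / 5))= 35 / 17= 2.06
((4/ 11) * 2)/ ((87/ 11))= 8/ 87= 0.09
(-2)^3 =-8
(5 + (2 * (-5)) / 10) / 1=4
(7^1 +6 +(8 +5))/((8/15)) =195/4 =48.75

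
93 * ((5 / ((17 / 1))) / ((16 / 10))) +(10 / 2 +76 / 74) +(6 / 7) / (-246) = 33388279 / 1444184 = 23.12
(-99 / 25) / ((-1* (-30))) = -33 / 250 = -0.13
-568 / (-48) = 71 / 6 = 11.83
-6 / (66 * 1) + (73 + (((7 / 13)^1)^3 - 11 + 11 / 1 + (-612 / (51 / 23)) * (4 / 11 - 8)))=52701015 / 24167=2180.70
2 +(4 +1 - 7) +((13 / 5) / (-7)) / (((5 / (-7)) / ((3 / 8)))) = 39 / 200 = 0.20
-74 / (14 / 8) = -296 / 7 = -42.29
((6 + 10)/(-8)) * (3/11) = -6/11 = -0.55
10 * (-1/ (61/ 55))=-550/ 61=-9.02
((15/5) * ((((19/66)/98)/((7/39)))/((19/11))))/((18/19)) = 0.03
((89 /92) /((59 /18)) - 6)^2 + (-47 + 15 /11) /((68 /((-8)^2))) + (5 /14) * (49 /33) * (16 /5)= -3271747045 /375655596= -8.71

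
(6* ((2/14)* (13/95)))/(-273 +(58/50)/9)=-1755/4082834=-0.00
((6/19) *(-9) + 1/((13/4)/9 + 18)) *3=-105030/12559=-8.36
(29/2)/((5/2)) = 29/5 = 5.80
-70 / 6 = -35 / 3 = -11.67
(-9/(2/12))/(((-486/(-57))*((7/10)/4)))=-760/21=-36.19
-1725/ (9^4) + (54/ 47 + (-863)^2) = 76554151814/ 102789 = 744769.89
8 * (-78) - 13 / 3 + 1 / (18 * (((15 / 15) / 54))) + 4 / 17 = -31880 / 51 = -625.10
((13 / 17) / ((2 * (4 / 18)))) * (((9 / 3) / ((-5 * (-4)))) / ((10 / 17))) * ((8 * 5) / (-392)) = -351 / 7840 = -0.04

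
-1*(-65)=65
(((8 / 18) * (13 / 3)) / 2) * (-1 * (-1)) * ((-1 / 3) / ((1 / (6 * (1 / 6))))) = -26 / 81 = -0.32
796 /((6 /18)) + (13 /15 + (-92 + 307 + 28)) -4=39418 /15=2627.87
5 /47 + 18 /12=151 /94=1.61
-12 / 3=-4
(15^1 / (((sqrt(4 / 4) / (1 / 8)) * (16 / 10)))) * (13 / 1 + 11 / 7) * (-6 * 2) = -11475 / 56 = -204.91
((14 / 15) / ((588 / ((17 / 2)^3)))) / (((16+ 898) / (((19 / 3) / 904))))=93347 / 12492990720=0.00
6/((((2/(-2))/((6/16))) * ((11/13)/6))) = -351/22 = -15.95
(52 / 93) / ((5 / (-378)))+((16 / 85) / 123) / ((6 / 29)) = -41093504 / 972315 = -42.26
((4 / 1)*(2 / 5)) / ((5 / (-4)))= -32 / 25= -1.28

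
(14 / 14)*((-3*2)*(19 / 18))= -19 / 3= -6.33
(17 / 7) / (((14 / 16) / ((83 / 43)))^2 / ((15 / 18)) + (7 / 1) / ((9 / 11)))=0.28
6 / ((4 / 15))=45 / 2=22.50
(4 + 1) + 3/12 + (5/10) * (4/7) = 155/28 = 5.54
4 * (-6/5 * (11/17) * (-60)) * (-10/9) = -207.06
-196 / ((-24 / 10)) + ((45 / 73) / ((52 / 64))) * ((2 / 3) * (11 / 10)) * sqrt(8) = 1056 * sqrt(2) / 949 + 245 / 3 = 83.24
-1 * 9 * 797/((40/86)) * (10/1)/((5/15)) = -925317/2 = -462658.50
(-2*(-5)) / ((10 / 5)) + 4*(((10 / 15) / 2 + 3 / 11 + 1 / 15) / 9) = 2623 / 495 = 5.30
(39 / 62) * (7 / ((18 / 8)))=182 / 93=1.96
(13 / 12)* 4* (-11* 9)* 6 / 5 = -2574 / 5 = -514.80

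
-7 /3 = -2.33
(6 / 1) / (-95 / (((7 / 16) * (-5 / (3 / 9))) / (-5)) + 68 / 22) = -693 / 8003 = -0.09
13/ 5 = 2.60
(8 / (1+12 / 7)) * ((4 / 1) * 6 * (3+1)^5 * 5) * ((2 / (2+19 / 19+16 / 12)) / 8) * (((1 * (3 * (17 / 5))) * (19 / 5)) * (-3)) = -157925376 / 65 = -2429621.17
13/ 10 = 1.30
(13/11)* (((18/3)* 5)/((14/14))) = 390/11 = 35.45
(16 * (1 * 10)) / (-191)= -160 / 191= -0.84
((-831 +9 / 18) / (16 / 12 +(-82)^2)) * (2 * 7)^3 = -1709169 / 5044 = -338.85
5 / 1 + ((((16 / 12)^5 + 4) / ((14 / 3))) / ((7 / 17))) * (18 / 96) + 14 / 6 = 86099 / 10584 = 8.13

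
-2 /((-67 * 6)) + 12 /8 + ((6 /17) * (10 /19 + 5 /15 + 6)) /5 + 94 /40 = 331427 /76380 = 4.34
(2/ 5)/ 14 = 1/ 35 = 0.03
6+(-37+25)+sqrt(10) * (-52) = -52 * sqrt(10) - 6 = -170.44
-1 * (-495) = 495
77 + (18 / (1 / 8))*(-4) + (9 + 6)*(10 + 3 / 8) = -2747 / 8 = -343.38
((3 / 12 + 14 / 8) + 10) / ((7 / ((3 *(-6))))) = -216 / 7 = -30.86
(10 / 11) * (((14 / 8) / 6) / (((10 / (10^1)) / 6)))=35 / 22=1.59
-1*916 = -916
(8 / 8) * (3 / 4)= 3 / 4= 0.75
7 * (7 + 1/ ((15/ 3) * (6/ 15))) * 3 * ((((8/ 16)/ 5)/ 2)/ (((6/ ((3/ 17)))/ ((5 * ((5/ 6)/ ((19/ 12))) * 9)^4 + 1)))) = 2583401960223/ 35447312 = 72880.05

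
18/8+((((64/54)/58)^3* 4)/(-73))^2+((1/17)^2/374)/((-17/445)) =10153141160768848611400494233/4512992944835452201424534124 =2.25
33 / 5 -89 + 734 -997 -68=-2067 / 5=-413.40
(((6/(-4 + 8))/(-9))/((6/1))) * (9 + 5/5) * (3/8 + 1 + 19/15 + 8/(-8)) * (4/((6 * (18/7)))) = -1379/11664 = -0.12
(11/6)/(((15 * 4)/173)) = 1903/360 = 5.29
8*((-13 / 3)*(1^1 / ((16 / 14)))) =-91 / 3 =-30.33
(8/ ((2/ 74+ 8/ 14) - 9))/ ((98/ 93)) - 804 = -3065073/ 3808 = -804.90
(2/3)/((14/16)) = 16/21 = 0.76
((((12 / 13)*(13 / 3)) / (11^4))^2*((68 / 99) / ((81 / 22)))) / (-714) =-64 / 3281620109229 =-0.00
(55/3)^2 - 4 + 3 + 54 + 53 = 3979/9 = 442.11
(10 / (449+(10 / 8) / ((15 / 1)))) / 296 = 15 / 199393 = 0.00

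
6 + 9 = 15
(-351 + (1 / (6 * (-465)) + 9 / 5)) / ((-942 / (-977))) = -951860813 / 2628180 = -362.17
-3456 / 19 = -181.89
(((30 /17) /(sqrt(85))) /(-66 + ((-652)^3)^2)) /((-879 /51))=-0.00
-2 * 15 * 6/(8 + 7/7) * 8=-160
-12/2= -6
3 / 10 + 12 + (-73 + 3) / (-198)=12527 / 990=12.65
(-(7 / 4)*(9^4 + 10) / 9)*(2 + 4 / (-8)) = -45997 / 24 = -1916.54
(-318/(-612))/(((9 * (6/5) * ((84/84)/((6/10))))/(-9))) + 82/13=16039/2652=6.05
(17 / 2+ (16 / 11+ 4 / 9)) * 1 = 2059 / 198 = 10.40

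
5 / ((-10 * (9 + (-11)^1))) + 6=25 / 4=6.25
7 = 7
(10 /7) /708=5 /2478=0.00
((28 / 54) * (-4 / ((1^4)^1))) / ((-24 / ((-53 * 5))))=-1855 / 81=-22.90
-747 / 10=-74.70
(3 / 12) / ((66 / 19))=19 / 264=0.07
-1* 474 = -474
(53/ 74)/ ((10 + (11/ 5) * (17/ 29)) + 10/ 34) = 130645/ 2112996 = 0.06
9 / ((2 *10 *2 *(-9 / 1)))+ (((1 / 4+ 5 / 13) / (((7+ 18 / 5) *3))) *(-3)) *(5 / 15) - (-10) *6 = 1652361 / 27560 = 59.96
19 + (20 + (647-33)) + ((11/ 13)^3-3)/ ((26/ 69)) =646.65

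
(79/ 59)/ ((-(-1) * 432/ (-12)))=-79/ 2124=-0.04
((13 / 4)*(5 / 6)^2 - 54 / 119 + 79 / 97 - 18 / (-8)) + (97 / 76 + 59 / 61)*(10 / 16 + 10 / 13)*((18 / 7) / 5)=81096778897 / 12522123432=6.48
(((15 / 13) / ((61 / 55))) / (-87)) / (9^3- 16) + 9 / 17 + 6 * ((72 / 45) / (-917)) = 663215195714 / 1278053330645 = 0.52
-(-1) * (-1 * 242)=-242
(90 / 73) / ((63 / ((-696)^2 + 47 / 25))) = 24220894 / 2555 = 9479.80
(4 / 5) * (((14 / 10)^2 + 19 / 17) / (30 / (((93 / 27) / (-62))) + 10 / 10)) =-5232 / 1145375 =-0.00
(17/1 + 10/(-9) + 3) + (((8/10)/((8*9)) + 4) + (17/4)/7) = 3291/140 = 23.51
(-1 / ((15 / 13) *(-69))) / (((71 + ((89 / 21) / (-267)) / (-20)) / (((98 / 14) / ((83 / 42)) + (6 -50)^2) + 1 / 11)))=28026180 / 81677893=0.34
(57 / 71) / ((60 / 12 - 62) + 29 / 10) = -570 / 38411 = -0.01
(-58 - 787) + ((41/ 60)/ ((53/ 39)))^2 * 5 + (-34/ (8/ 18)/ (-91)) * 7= -2447664963/ 2921360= -837.85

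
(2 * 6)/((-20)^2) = 3/100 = 0.03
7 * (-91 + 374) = 1981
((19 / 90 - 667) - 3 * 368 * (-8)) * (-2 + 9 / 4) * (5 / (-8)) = -734869 / 576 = -1275.81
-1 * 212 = -212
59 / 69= 0.86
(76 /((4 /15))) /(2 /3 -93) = -855 /277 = -3.09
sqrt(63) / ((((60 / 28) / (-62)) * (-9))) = 434 * sqrt(7) / 45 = 25.52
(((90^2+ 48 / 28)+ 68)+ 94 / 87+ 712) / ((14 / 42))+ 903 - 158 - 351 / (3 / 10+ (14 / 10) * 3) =5545023 / 203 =27315.38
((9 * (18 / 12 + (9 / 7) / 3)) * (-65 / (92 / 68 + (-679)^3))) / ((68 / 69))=72657 / 19868039296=0.00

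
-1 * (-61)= 61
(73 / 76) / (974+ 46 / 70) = 2555 / 2592588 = 0.00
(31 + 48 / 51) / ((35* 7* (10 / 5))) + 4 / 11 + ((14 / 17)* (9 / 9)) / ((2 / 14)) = 567513 / 91630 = 6.19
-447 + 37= -410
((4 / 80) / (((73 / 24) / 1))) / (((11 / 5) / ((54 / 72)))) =9 / 1606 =0.01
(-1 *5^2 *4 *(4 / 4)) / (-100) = 1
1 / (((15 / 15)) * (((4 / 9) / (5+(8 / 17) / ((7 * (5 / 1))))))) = 26847 / 2380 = 11.28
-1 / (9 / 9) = -1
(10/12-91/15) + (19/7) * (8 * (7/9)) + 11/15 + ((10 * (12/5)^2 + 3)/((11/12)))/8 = 10223/495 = 20.65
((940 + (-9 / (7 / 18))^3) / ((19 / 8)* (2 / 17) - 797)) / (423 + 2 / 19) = 5076407536 / 149386413729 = 0.03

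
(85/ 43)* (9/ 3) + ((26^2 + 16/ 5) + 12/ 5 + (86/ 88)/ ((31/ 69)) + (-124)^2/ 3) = 5115954823/ 879780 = 5815.04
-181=-181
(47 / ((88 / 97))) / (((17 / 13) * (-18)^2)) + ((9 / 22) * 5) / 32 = 16409 / 88128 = 0.19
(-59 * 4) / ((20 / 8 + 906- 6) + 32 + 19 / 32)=-7552 / 29923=-0.25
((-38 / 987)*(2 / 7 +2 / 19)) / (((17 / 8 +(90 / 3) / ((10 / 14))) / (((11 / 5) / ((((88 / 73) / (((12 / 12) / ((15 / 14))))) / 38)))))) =-576992 / 26130825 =-0.02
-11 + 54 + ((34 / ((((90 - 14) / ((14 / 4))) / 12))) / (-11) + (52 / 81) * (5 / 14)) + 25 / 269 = 1326544795 / 31877307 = 41.61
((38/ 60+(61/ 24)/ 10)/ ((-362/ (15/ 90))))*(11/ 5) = -781/ 868800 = -0.00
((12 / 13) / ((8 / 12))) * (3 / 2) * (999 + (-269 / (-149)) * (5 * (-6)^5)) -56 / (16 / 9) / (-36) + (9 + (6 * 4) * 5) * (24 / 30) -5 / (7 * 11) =-143606.09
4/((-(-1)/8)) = 32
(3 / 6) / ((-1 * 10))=-1 / 20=-0.05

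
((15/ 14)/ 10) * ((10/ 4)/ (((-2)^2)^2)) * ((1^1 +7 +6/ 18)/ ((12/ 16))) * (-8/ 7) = -125/ 588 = -0.21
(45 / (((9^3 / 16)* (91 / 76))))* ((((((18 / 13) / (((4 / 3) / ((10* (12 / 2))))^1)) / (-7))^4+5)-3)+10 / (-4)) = 2617032168918560 / 505466037531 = 5177.46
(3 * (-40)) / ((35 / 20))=-480 / 7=-68.57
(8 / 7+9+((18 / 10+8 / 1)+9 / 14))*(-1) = -1441 / 70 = -20.59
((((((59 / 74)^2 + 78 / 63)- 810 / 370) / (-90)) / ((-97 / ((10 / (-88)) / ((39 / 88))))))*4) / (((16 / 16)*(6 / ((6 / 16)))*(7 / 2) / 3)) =36271 / 18271254456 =0.00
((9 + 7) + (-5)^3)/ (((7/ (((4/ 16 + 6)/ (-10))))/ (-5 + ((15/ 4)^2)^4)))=1396596805025/ 3670016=380542.43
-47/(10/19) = -893/10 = -89.30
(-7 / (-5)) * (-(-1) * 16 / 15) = 112 / 75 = 1.49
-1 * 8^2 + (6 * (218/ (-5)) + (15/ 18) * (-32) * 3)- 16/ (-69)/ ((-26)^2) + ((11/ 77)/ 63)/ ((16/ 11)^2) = -889937548781/ 2194133760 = -405.60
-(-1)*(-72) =-72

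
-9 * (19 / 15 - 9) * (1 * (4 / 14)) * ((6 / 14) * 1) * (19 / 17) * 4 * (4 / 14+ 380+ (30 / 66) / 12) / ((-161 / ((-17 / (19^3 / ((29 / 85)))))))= 7093041096 / 93198476525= 0.08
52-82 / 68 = 1727 / 34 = 50.79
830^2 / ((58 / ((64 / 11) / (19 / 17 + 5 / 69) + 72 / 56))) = 57153555150 / 779317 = 73338.01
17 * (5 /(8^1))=85 /8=10.62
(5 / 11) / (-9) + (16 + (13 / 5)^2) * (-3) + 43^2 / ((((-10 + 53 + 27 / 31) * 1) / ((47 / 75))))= -141098711 / 3366000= -41.92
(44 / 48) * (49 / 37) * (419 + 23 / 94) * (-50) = -531036275 / 20868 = -25447.40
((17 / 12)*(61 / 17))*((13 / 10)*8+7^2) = 6039 / 20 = 301.95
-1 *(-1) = 1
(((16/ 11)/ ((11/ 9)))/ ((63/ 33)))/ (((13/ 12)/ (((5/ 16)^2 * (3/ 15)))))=45/ 4004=0.01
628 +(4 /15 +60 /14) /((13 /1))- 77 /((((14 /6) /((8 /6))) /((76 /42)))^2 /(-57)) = 355895042 /66885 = 5321.00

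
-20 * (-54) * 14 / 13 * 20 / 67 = 347.19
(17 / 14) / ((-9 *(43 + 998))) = -17 / 131166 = -0.00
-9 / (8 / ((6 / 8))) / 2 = -0.42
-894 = -894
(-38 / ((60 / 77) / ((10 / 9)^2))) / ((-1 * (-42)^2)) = 1045 / 30618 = 0.03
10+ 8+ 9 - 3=24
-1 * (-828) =828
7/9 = 0.78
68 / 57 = 1.19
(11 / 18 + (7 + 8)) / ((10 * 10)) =281 / 1800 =0.16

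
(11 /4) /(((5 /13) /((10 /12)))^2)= 1859 /144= 12.91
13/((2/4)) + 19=45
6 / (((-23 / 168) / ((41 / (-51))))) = 13776 / 391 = 35.23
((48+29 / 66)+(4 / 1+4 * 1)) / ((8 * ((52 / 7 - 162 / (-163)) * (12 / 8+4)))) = 850045 / 5581488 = 0.15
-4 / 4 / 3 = -1 / 3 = -0.33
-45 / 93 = -15 / 31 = -0.48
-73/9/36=-73/324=-0.23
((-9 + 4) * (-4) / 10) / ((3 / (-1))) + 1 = 1 / 3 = 0.33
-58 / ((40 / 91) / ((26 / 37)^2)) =-445991 / 6845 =-65.16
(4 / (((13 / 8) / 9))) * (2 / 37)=576 / 481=1.20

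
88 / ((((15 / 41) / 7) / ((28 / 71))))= 707168 / 1065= 664.01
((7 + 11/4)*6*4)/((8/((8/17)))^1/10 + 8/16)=1170/11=106.36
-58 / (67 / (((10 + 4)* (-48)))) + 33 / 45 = 585377 / 1005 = 582.46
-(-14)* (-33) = -462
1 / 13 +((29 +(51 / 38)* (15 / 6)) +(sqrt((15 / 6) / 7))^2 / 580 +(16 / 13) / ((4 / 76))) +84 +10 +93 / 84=8648581 / 57304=150.92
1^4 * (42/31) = 42/31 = 1.35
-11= -11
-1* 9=-9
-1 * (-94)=94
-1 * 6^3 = -216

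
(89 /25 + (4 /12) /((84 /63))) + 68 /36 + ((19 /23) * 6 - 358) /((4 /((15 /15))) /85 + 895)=8353631393 /1574835300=5.30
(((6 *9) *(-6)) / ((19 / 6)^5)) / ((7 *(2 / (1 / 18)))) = -69984 / 17332693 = -0.00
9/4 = 2.25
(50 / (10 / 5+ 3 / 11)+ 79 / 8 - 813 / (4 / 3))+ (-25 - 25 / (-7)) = -33561 / 56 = -599.30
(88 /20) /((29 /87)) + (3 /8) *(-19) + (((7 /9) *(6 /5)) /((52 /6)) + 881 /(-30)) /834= 3929087 /650520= 6.04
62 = 62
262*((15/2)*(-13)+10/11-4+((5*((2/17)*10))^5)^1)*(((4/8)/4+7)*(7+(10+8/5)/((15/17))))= 815576158341667461/3123685400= 261094205.69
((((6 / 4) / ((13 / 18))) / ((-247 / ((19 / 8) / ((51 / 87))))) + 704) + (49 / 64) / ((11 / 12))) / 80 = 356381297 / 40451840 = 8.81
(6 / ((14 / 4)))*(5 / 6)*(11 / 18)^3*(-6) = -6655 / 3402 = -1.96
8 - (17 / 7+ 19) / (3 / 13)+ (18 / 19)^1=-11160 / 133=-83.91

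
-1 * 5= -5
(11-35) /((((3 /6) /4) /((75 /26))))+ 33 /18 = -43057 /78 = -552.01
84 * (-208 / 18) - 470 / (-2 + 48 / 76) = -24461 / 39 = -627.21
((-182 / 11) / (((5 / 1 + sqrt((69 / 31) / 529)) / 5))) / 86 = -231725 / 1204258 + 65 * sqrt(2139) / 1204258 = -0.19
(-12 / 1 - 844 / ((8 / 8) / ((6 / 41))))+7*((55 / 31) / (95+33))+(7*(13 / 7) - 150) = -44318679 / 162688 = -272.42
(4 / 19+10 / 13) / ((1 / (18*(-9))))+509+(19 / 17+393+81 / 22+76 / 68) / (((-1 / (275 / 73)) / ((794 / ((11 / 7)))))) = -2559053617506 / 3371797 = -758958.39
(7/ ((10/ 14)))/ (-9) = -49/ 45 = -1.09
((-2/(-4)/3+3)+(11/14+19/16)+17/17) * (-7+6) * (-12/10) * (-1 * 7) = -2063/40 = -51.58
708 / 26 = 354 / 13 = 27.23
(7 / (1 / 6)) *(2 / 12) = 7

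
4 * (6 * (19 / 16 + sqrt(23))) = 57 / 2 + 24 * sqrt(23) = 143.60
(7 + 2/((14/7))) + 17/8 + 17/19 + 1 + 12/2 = 18.02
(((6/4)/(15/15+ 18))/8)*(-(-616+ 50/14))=12861/2128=6.04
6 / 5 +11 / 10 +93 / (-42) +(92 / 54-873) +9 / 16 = -13164199 / 15120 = -870.65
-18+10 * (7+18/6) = 82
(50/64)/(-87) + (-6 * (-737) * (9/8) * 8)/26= 55398491/36192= 1530.68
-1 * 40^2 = -1600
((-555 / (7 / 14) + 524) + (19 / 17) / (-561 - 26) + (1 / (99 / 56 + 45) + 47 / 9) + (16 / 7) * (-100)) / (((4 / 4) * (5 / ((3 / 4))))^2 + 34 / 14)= -148062832780 / 8575184217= -17.27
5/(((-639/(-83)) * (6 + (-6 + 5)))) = 83/639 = 0.13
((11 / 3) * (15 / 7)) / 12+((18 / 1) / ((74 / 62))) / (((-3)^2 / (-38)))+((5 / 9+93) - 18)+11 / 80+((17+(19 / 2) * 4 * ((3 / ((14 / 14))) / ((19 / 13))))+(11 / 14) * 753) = 130408261 / 186480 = 699.31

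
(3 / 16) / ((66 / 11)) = 1 / 32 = 0.03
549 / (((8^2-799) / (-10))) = 366 / 49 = 7.47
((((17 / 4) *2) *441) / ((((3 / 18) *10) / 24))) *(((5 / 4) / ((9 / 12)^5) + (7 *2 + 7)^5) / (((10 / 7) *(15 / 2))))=23147619783652 / 1125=20575662029.91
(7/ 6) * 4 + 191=587/ 3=195.67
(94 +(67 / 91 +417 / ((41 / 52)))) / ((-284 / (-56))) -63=2269301 / 37843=59.97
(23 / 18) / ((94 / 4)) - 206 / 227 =-81917 / 96021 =-0.85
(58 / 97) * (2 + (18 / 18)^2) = 1.79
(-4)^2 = 16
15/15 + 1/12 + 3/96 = 107/96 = 1.11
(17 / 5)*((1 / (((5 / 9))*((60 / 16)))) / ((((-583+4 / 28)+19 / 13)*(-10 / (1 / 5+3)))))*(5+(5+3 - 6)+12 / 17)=1144416 / 165334375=0.01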